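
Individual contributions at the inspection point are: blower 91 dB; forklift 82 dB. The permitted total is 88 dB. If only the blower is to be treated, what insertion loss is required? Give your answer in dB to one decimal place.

Fixed contribution from the other source: Σ 10^(L/10) = 10^(82/10) = 1.585e+08 (82.00 dB).
To meet 88 dB overall, the treated blower may contribute at most 10^(88/10) − 1.585e+08 = 4.725e+08, i.e. 86.74 dB.
Required insertion loss = 91 − 86.74 = 4.26 dB.

4.3 dB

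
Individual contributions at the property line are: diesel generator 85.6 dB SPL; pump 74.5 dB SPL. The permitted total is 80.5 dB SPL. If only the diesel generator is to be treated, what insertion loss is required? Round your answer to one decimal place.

Fixed contribution from the other source: Σ 10^(L/10) = 10^(74.5/10) = 2.818e+07 (74.50 dB SPL).
The limit corresponds to 10^(80.5/10) = 1.122e+08; subtracting the fixed part leaves 8.402e+07 for the diesel generator, i.e. 79.24 dB SPL.
So the diesel generator must be reduced from 85.6 to 79.24 dB SPL: IL = 6.36 dB.

6.4 dB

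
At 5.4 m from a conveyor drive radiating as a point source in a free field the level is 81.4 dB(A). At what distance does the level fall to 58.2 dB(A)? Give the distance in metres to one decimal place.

78.1 m

Point-source spreading drops the level by 20·log₁₀(r₂/r₁); inverting, r₂/r₁ = 10^(ΔL/20).
r₂ = 5.4·10^((81.4−58.2)/20) = 5.4·10^(23.2/20) = 78.05 m.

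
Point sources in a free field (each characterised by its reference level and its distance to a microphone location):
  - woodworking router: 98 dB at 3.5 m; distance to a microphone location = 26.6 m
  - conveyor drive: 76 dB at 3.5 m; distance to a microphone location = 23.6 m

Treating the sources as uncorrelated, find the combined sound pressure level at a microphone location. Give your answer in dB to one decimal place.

Propagate each source to the receiver with L = L_ref − 20·log₁₀(r/r_ref), then add intensities.
woodworking router: 98 − 20·log₁₀(26.6/3.5) = 98 − 17.62 = 80.38 dB.
conveyor drive: 76 − 20·log₁₀(23.6/3.5) = 76 − 16.58 = 59.42 dB.
Σ 10^(L/10) = 1.101e+08 → L_total = 10·log₁₀(1.101e+08) = 80.42 dB.

80.4 dB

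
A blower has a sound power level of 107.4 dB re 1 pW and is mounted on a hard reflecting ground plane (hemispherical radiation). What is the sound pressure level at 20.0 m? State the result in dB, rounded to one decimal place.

Free-field hemispherical radiation: L_p = L_w − 10·log₁₀(2π·r²), r = 20.0 m.
2π·r² = 2513 m², 10·log₁₀ of that is 34.002 dB.
L_p = 107.4 − 34.002 = 73.40 dB.

73.4 dB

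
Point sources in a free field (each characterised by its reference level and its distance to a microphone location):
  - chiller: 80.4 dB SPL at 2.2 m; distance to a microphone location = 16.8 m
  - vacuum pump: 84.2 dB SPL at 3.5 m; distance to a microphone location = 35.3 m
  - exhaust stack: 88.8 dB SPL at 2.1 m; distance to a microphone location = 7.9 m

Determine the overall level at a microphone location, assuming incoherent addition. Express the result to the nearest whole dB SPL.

78 dB SPL

Propagate each source to the receiver with L = L_ref − 20·log₁₀(r/r_ref), then add intensities.
chiller: 80.4 − 20·log₁₀(16.8/2.2) = 80.4 − 17.66 = 62.74 dB SPL.
vacuum pump: 84.2 − 20·log₁₀(35.3/3.5) = 84.2 − 20.07 = 64.13 dB SPL.
exhaust stack: 88.8 − 20·log₁₀(7.9/2.1) = 88.8 − 11.51 = 77.29 dB SPL.
Σ 10^(L/10) = 5.807e+07 → L_total = 10·log₁₀(5.807e+07) = 77.64 dB SPL.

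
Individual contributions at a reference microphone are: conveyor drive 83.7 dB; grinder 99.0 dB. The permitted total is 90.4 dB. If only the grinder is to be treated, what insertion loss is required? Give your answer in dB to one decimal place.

9.6 dB

Fixed contribution from the other source: Σ 10^(L/10) = 10^(83.7/10) = 2.344e+08 (83.70 dB).
To meet 90.4 dB overall, the treated grinder may contribute at most 10^(90.4/10) − 2.344e+08 = 8.621e+08, i.e. 89.36 dB.
So the grinder must be reduced from 99.0 to 89.36 dB: IL = 9.64 dB.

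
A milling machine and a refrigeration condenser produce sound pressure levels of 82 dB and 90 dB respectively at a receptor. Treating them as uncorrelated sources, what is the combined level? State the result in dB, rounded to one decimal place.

90.6 dB

For uncorrelated sources the intensities add, so convert each level to linear form, sum, and take 10·log₁₀ of the total.
Σ 10^(L/10) = 10^(82/10) + 10^(90/10) = 1.158e+09.
L_total = 10·log₁₀(1.158e+09) = 90.64 dB.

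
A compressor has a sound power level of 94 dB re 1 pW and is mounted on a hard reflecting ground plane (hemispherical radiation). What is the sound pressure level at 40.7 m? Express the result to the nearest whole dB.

Free-field hemispherical radiation: L_p = L_w − 10·log₁₀(2π·r²), r = 40.7 m.
2π·r² = 1.041e+04 m², 10·log₁₀ of that is 40.174 dB.
L_p = 94 − 40.174 = 53.83 dB.

54 dB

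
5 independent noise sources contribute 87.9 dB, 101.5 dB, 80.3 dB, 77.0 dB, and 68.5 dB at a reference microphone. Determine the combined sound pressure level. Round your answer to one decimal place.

Incoherent sources combine by intensity addition: L_total = 10·log₁₀(Σ 10^(L_i/10)).
Σ 10^(L/10) = 10^(87.9/10) + 10^(101.5/10) + 10^(80.3/10) + 10^(77.0/10) + 10^(68.5/10) = 1.491e+10.
L_total = 10·log₁₀(1.491e+10) = 101.73 dB.

101.7 dB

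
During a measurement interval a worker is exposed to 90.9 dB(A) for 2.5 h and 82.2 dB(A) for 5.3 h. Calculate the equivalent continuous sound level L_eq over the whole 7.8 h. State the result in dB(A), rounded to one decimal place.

87.1 dB(A)

L_eq = 10·log₁₀[(1/T)·Σ tᵢ·10^(Lᵢ/10)] with T = 7.8 h.
Σ tᵢ·10^(Lᵢ/10) = 2.5·10^(90.9/10) + 5.3·10^(82.2/10) = 3.955e+09.
L_eq = 10·log₁₀(3.955e+09/7.8) = 87.05 dB(A).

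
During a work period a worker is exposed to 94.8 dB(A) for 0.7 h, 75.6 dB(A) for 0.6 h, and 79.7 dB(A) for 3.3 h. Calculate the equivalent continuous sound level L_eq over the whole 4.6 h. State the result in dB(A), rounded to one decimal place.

The energy average is taken in the linear domain: L_eq = 10·log₁₀[(Σ tᵢ·10^(Lᵢ/10))/T], T = 4.6 h.
Σ tᵢ·10^(Lᵢ/10) = 0.7·10^(94.8/10) + 0.6·10^(75.6/10) + 3.3·10^(79.7/10) = 2.444e+09.
L_eq = 10·log₁₀(2.444e+09/4.6) = 87.25 dB(A).

87.3 dB(A)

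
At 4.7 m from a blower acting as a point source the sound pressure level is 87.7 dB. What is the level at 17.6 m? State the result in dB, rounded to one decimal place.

For a point source, L₂ = L₁ − 20·log₁₀(r₂/r₁).
L₂ = 87.7 − 20·log₁₀(17.6/4.7) = 87.7 − 11.468 = 76.23 dB.

76.2 dB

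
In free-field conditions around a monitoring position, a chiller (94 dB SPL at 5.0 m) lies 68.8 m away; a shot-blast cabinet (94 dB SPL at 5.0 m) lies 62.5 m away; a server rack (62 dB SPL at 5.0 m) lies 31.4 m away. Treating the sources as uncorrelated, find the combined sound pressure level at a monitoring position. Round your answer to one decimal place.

Propagate each source to the receiver with L = L_ref − 20·log₁₀(r/r_ref), then add intensities.
chiller: 94 − 20·log₁₀(68.8/5.0) = 94 − 22.77 = 71.23 dB SPL.
shot-blast cabinet: 94 − 20·log₁₀(62.5/5.0) = 94 − 21.94 = 72.06 dB SPL.
server rack: 62 − 20·log₁₀(31.4/5.0) = 62 − 15.96 = 46.04 dB SPL.
Σ 10^(L/10) = 2.938e+07 → L_total = 10·log₁₀(2.938e+07) = 74.68 dB SPL.

74.7 dB SPL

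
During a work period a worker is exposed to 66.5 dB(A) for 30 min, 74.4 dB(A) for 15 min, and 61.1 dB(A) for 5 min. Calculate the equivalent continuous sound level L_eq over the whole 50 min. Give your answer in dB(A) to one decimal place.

Weight each interval's intensity by its duration and average over T = 50 min:
Σ tᵢ·10^(Lᵢ/10) = 30·10^(66.5/10) + 15·10^(74.4/10) + 5·10^(61.1/10) = 5.536e+08.
L_eq = 10·log₁₀(5.536e+08/50) = 70.44 dB(A).

70.4 dB(A)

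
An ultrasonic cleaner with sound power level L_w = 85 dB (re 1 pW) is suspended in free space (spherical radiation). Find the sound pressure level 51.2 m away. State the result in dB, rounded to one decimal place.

39.8 dB

L_p = L_w − 10·log₁₀(4π·r²) with r = 51.2 m.
4π·r² = 3.294e+04 m², 10·log₁₀ of that is 45.177 dB.
L_p = 85 − 45.177 = 39.82 dB.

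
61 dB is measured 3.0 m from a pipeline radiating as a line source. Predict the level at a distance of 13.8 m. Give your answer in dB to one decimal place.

54.4 dB

Line-source attenuation: ΔL = 10·log₁₀(r₂/r₁) = 10·log₁₀(13.8/3.0) = 6.628 dB.
L₂ = 61 − 10·log₁₀(13.8/3.0) = 61 − 6.628 = 54.37 dB.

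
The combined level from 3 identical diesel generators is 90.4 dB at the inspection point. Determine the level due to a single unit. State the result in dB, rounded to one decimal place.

85.6 dB

Dividing the total intensity by 3 lowers the level by 10·log₁₀ 3 = 4.771 dB: L₁ = 90.4 − 4.771.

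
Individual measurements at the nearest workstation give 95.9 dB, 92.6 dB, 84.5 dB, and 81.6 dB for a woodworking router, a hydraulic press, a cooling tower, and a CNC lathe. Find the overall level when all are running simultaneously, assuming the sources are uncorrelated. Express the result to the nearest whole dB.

Incoherent sources combine by intensity addition: L_total = 10·log₁₀(Σ 10^(L_i/10)).
Σ 10^(L/10) = 10^(95.9/10) + 10^(92.6/10) + 10^(84.5/10) + 10^(81.6/10) = 6.137e+09.
L_total = 10·log₁₀(6.137e+09) = 97.88 dB.

98 dB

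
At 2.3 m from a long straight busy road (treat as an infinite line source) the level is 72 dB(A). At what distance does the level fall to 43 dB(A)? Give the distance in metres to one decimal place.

The 29.0 dB drop corresponds to a distance ratio of 10^(29.0/10) for a line source.
r₂ = 2.3·10^((72−43)/10) = 2.3·10^(29.0/10) = 1826.95 m.

1827.0 m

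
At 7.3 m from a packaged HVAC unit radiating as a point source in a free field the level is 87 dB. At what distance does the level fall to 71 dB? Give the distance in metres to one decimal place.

46.1 m

For a point source L₁ − L₂ = 20·log₁₀(r₂/r₁), so r₂ = r₁·10^((L₁−L₂)/20).
r₂ = 7.3·10^((87−71)/20) = 7.3·10^(16.0/20) = 46.06 m.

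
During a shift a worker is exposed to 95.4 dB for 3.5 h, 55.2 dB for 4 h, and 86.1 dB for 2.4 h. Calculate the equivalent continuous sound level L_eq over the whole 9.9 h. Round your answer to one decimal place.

The energy average is taken in the linear domain: L_eq = 10·log₁₀[(Σ tᵢ·10^(Lᵢ/10))/T], T = 9.9 h.
Σ tᵢ·10^(Lᵢ/10) = 3.5·10^(95.4/10) + 4·10^(55.2/10) + 2.4·10^(86.1/10) = 1.311e+10.
L_eq = 10·log₁₀(1.311e+10/9.9) = 91.22 dB.

91.2 dB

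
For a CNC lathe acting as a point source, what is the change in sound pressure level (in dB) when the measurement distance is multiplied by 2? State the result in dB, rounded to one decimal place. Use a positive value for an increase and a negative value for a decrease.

Point-source spreading: ΔL = −20·log₁₀(r₂/r₁).
ΔL = −20·log₁₀(2) = -6.02 dB.

-6.0 dB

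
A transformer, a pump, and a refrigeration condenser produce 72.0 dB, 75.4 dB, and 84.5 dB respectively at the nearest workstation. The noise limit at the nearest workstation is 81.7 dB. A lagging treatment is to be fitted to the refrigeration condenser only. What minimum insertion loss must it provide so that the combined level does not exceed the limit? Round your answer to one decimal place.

Everything except the refrigeration condenser sums to 10^(72.0/10) + 10^(75.4/10) = 5.052e+07 in linear terms, 77.03 dB.
The limit corresponds to 10^(81.7/10) = 1.479e+08; subtracting the fixed part leaves 9.739e+07 for the refrigeration condenser, i.e. 79.89 dB.
Required insertion loss = 84.5 − 79.89 = 4.61 dB.

4.6 dB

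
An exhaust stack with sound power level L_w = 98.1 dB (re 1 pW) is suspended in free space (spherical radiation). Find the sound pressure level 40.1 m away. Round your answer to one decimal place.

L_p = L_w − 10·log₁₀(4π·r²) with r = 40.1 m.
4π·r² = 2.021e+04 m², 10·log₁₀ of that is 43.055 dB.
L_p = 98.1 − 43.055 = 55.05 dB.

55.0 dB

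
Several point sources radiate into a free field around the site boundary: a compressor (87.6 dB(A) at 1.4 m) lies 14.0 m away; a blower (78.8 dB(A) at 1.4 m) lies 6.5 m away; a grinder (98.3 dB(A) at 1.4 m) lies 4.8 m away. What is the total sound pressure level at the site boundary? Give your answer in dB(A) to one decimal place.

Propagate each source to the receiver with L = L_ref − 20·log₁₀(r/r_ref), then add intensities.
compressor: 87.6 − 20·log₁₀(14.0/1.4) = 87.6 − 20.00 = 67.60 dB(A).
blower: 78.8 − 20·log₁₀(6.5/1.4) = 78.8 − 13.34 = 65.46 dB(A).
grinder: 98.3 − 20·log₁₀(4.8/1.4) = 98.3 − 10.70 = 87.60 dB(A).
Σ 10^(L/10) = 5.844e+08 → L_total = 10·log₁₀(5.844e+08) = 87.67 dB(A).

87.7 dB(A)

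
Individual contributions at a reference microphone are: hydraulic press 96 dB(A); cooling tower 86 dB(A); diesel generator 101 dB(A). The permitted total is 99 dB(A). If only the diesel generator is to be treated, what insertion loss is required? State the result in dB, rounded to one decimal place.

5.5 dB

Fixed contribution from the other sources: Σ 10^(L/10) = 10^(96/10) + 10^(86/10) = 4.379e+09 (96.41 dB(A)).
The limit corresponds to 10^(99/10) = 7.943e+09; subtracting the fixed part leaves 3.564e+09 for the diesel generator, i.e. 95.52 dB(A).
Required insertion loss = 101 − 95.52 = 5.48 dB.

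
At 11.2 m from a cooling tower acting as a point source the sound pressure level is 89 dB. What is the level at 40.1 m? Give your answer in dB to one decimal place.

77.9 dB

Point-source attenuation: ΔL = 20·log₁₀(r₂/r₁) = 20·log₁₀(40.1/11.2) = 11.079 dB.
L₂ = 89 − 20·log₁₀(40.1/11.2) = 89 − 11.079 = 77.92 dB.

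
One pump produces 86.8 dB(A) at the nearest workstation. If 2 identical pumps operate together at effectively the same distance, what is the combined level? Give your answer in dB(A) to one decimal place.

89.8 dB(A)

N identical incoherent sources raise the level by 10·log₁₀ N.
L_total = 86.8 + 10·log₁₀(2) = 86.8 + 3.010 = 89.81 dB(A).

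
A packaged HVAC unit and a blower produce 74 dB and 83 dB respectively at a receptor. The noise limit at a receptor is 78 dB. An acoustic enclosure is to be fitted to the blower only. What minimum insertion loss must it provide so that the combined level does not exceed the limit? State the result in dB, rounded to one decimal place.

The untreated sources together contribute 10^(74/10) = 2.512e+07, i.e. 74.00 dB.
The limit corresponds to 10^(78/10) = 6.310e+07; subtracting the fixed part leaves 3.798e+07 for the blower, i.e. 75.80 dB.
So the blower must be reduced from 83 to 75.80 dB: IL = 7.20 dB.

7.2 dB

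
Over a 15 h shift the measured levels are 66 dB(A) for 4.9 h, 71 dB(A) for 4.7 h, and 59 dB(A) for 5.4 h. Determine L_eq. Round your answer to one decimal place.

67.4 dB(A)

L_eq = 10·log₁₀[(1/T)·Σ tᵢ·10^(Lᵢ/10)] with T = 15 h.
Σ tᵢ·10^(Lᵢ/10) = 4.9·10^(66/10) + 4.7·10^(71/10) + 5.4·10^(59/10) = 8.297e+07.
L_eq = 10·log₁₀(8.297e+07/15) = 67.43 dB(A).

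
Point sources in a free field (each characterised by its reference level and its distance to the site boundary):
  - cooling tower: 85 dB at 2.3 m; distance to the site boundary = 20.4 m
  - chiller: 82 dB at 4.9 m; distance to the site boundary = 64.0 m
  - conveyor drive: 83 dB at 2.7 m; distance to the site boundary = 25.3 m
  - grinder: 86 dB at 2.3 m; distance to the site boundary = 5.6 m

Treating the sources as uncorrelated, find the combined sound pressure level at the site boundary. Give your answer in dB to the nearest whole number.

79 dB

Apply inverse-square spreading to bring every level to the receiver, then sum 10^(L/10).
cooling tower: 85 − 20·log₁₀(20.4/2.3) = 85 − 18.96 = 66.04 dB.
chiller: 82 − 20·log₁₀(64.0/4.9) = 82 − 22.32 = 59.68 dB.
conveyor drive: 83 − 20·log₁₀(25.3/2.7) = 83 − 19.44 = 63.56 dB.
grinder: 86 − 20·log₁₀(5.6/2.3) = 86 − 7.73 = 78.27 dB.
Σ 10^(L/10) = 7.438e+07 → L_total = 10·log₁₀(7.438e+07) = 78.71 dB.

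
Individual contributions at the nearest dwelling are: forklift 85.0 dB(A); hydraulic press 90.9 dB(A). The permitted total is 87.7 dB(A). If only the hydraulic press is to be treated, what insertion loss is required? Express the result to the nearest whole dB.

7 dB

The untreated sources together contribute 10^(85.0/10) = 3.162e+08, i.e. 85.00 dB(A).
The limit corresponds to 10^(87.7/10) = 5.888e+08; subtracting the fixed part leaves 2.726e+08 for the hydraulic press, i.e. 84.36 dB(A).
So the hydraulic press must be reduced from 90.9 to 84.36 dB(A): IL = 6.54 dB.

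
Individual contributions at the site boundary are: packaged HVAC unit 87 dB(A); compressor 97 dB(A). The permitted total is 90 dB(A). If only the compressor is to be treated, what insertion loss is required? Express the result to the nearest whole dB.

10 dB

The untreated sources together contribute 10^(87/10) = 5.012e+08, i.e. 87.00 dB(A).
The limit corresponds to 10^(90/10) = 1.000e+09; subtracting the fixed part leaves 4.988e+08 for the compressor, i.e. 86.98 dB(A).
Required insertion loss = 97 − 86.98 = 10.02 dB.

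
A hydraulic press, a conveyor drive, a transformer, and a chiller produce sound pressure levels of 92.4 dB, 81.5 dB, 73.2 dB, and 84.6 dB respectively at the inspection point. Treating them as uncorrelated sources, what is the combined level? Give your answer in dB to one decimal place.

93.4 dB

For uncorrelated sources the intensities add, so convert each level to linear form, sum, and take 10·log₁₀ of the total.
Σ 10^(L/10) = 10^(92.4/10) + 10^(81.5/10) + 10^(73.2/10) + 10^(84.6/10) = 2.188e+09.
L_total = 10·log₁₀(2.188e+09) = 93.40 dB.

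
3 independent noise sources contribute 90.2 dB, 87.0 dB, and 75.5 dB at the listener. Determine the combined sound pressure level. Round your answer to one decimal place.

Incoherent sources combine by intensity addition: L_total = 10·log₁₀(Σ 10^(L_i/10)).
Σ 10^(L/10) = 10^(90.2/10) + 10^(87.0/10) + 10^(75.5/10) = 1.584e+09.
L_total = 10·log₁₀(1.584e+09) = 92.00 dB.

92.0 dB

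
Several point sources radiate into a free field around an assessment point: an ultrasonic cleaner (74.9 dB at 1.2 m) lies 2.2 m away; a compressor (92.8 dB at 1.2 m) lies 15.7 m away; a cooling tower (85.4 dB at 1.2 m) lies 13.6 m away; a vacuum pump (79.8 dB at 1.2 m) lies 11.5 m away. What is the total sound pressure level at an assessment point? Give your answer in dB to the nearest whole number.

Propagate each source to the receiver with L = L_ref − 20·log₁₀(r/r_ref), then add intensities.
ultrasonic cleaner: 74.9 − 20·log₁₀(2.2/1.2) = 74.9 − 5.26 = 69.64 dB.
compressor: 92.8 − 20·log₁₀(15.7/1.2) = 92.8 − 22.33 = 70.47 dB.
cooling tower: 85.4 − 20·log₁₀(13.6/1.2) = 85.4 − 21.09 = 64.31 dB.
vacuum pump: 79.8 − 20·log₁₀(11.5/1.2) = 79.8 − 19.63 = 60.17 dB.
Σ 10^(L/10) = 2.407e+07 → L_total = 10·log₁₀(2.407e+07) = 73.81 dB.

74 dB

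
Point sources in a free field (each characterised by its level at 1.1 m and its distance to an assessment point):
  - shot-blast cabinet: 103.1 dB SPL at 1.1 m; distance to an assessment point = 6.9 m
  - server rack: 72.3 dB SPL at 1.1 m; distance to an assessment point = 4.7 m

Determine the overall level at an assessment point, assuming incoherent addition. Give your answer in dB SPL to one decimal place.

87.2 dB SPL

First find each source's level at the receiver (point-source: −20·log₁₀(r/r_ref)), then combine on an intensity basis.
shot-blast cabinet: 103.1 − 20·log₁₀(6.9/1.1) = 103.1 − 15.95 = 87.15 dB SPL.
server rack: 72.3 − 20·log₁₀(4.7/1.1) = 72.3 − 12.61 = 59.69 dB SPL.
Σ 10^(L/10) = 5.198e+08 → L_total = 10·log₁₀(5.198e+08) = 87.16 dB SPL.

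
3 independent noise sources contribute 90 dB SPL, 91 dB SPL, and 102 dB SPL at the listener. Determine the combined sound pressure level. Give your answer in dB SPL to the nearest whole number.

103 dB SPL

Incoherent sources combine by intensity addition: L_total = 10·log₁₀(Σ 10^(L_i/10)).
Σ 10^(L/10) = 10^(90/10) + 10^(91/10) + 10^(102/10) = 1.811e+10.
L_total = 10·log₁₀(1.811e+10) = 102.58 dB SPL.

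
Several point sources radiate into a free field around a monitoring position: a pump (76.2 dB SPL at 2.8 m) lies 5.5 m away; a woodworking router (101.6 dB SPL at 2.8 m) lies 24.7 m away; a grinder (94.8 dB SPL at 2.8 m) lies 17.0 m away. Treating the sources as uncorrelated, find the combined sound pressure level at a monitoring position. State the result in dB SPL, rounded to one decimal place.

84.4 dB SPL

Apply inverse-square spreading to bring every level to the receiver, then sum 10^(L/10).
pump: 76.2 − 20·log₁₀(5.5/2.8) = 76.2 − 5.86 = 70.34 dB SPL.
woodworking router: 101.6 − 20·log₁₀(24.7/2.8) = 101.6 − 18.91 = 82.69 dB SPL.
grinder: 94.8 − 20·log₁₀(17.0/2.8) = 94.8 − 15.67 = 79.13 dB SPL.
Σ 10^(L/10) = 2.785e+08 → L_total = 10·log₁₀(2.785e+08) = 84.45 dB SPL.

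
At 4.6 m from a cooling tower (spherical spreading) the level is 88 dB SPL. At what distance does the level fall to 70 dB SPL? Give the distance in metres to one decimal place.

The 18.0 dB drop corresponds to a distance ratio of 10^(18.0/20) for a point source.
r₂ = 4.6·10^((88−70)/20) = 4.6·10^(18.0/20) = 36.54 m.

36.5 m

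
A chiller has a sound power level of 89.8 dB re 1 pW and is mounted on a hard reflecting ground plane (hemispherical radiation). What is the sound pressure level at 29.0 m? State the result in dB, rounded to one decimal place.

The power spreads over a hemisphere of area 2π·r², so L_p = L_w − 10·log₁₀(2π·r²).
2π·r² = 5284 m², 10·log₁₀ of that is 37.230 dB.
L_p = 89.8 − 37.230 = 52.57 dB.

52.6 dB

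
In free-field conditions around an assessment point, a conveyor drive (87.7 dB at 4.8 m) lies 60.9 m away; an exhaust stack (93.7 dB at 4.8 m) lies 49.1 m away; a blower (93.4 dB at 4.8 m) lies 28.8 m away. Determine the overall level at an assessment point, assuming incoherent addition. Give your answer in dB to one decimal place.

Propagate each source to the receiver with L = L_ref − 20·log₁₀(r/r_ref), then add intensities.
conveyor drive: 87.7 − 20·log₁₀(60.9/4.8) = 87.7 − 22.07 = 65.63 dB.
exhaust stack: 93.7 − 20·log₁₀(49.1/4.8) = 93.7 − 20.20 = 73.50 dB.
blower: 93.4 − 20·log₁₀(28.8/4.8) = 93.4 − 15.56 = 77.84 dB.
Σ 10^(L/10) = 8.683e+07 → L_total = 10·log₁₀(8.683e+07) = 79.39 dB.

79.4 dB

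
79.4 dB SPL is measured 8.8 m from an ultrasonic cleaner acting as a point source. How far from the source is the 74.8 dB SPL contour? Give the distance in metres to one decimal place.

The 4.6 dB drop corresponds to a distance ratio of 10^(4.6/20) for a point source.
r₂ = 8.8·10^((79.4−74.8)/20) = 8.8·10^(4.6/20) = 14.94 m.

14.9 m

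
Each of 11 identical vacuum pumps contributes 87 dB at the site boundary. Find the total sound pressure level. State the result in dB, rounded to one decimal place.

N identical incoherent sources raise the level by 10·log₁₀ N.
L_total = 87 + 10·log₁₀(11) = 87 + 10.414 = 97.41 dB.

97.4 dB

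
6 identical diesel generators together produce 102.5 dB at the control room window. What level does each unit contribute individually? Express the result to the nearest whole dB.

Dividing the total intensity by 6 lowers the level by 10·log₁₀ 6 = 7.782 dB: L₁ = 102.5 − 7.782.

95 dB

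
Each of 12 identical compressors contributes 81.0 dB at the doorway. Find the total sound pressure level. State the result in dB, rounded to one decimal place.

L_total = L₁ + 10·log₁₀ N for N identical incoherent sources.
L_total = 81.0 + 10·log₁₀(12) = 81.0 + 10.792 = 91.79 dB.

91.8 dB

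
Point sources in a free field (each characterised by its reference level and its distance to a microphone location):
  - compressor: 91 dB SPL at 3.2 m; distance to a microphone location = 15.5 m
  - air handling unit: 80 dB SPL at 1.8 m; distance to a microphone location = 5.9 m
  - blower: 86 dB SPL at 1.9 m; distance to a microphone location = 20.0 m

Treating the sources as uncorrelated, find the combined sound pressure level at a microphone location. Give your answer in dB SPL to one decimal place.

Propagate each source to the receiver with L = L_ref − 20·log₁₀(r/r_ref), then add intensities.
compressor: 91 − 20·log₁₀(15.5/3.2) = 91 − 13.70 = 77.30 dB SPL.
air handling unit: 80 − 20·log₁₀(5.9/1.8) = 80 − 10.31 = 69.69 dB SPL.
blower: 86 − 20·log₁₀(20.0/1.9) = 86 − 20.45 = 65.55 dB SPL.
Σ 10^(L/10) = 6.656e+07 → L_total = 10·log₁₀(6.656e+07) = 78.23 dB SPL.

78.2 dB SPL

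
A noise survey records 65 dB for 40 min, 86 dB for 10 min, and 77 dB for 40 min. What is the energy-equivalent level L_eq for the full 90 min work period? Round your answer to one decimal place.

The energy average is taken in the linear domain: L_eq = 10·log₁₀[(Σ tᵢ·10^(Lᵢ/10))/T], T = 90 min.
Σ tᵢ·10^(Lᵢ/10) = 40·10^(65/10) + 10·10^(86/10) + 40·10^(77/10) = 6.112e+09.
L_eq = 10·log₁₀(6.112e+09/90) = 78.32 dB.

78.3 dB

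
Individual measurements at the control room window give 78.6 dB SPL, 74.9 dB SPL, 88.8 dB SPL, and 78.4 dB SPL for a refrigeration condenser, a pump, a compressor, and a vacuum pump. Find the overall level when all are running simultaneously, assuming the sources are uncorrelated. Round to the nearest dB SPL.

Incoherent sources combine by intensity addition: L_total = 10·log₁₀(Σ 10^(L_i/10)).
Σ 10^(L/10) = 10^(78.6/10) + 10^(74.9/10) + 10^(88.8/10) + 10^(78.4/10) = 9.311e+08.
L_total = 10·log₁₀(9.311e+08) = 89.69 dB SPL.

90 dB SPL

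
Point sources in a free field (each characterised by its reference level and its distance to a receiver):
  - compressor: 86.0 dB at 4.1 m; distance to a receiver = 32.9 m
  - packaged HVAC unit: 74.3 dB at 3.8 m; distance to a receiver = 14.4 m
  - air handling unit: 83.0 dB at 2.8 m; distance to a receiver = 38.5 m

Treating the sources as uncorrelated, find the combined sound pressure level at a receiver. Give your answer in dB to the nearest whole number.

70 dB

First find each source's level at the receiver (point-source: −20·log₁₀(r/r_ref)), then combine on an intensity basis.
compressor: 86.0 − 20·log₁₀(32.9/4.1) = 86.0 − 18.09 = 67.91 dB.
packaged HVAC unit: 74.3 − 20·log₁₀(14.4/3.8) = 74.3 − 11.57 = 62.73 dB.
air handling unit: 83.0 − 20·log₁₀(38.5/2.8) = 83.0 − 22.77 = 60.23 dB.
Σ 10^(L/10) = 9.112e+06 → L_total = 10·log₁₀(9.112e+06) = 69.60 dB.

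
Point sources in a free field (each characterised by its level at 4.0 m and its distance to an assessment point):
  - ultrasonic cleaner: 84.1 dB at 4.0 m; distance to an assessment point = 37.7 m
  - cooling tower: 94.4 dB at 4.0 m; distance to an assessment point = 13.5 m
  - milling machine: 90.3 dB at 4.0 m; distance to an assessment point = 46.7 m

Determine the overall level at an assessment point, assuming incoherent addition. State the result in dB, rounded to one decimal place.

Propagate each source to the receiver with L = L_ref − 20·log₁₀(r/r_ref), then add intensities.
ultrasonic cleaner: 84.1 − 20·log₁₀(37.7/4.0) = 84.1 − 19.49 = 64.61 dB.
cooling tower: 94.4 − 20·log₁₀(13.5/4.0) = 94.4 − 10.57 = 83.83 dB.
milling machine: 90.3 − 20·log₁₀(46.7/4.0) = 90.3 − 21.35 = 68.95 dB.
Σ 10^(L/10) = 2.526e+08 → L_total = 10·log₁₀(2.526e+08) = 84.02 dB.

84.0 dB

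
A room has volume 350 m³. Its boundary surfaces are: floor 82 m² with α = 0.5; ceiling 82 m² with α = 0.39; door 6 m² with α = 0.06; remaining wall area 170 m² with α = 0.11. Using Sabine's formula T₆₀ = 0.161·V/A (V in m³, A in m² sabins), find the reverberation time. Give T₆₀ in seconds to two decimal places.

0.61 s

Total absorption A = 82·0.5 + 82·0.39 + 6·0.06 + 170·0.11 = 92.04 m² sabins.
T₆₀ = 0.161 × 350 / 92.04 = 0.612 s.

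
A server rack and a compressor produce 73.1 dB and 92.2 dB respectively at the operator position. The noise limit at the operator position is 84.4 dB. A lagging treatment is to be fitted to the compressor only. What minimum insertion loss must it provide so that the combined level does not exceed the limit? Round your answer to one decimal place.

8.1 dB

Everything except the compressor sums to 10^(73.1/10) = 2.042e+07 in linear terms, 73.10 dB.
The limit corresponds to 10^(84.4/10) = 2.754e+08; subtracting the fixed part leaves 2.550e+08 for the compressor, i.e. 84.07 dB.
Required insertion loss = 92.2 − 84.07 = 8.13 dB.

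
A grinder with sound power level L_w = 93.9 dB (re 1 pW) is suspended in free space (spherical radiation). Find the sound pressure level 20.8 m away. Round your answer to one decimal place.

Free-field spherical radiation: L_p = L_w − 10·log₁₀(4π·r²), r = 20.8 m.
4π·r² = 5437 m², 10·log₁₀ of that is 37.353 dB.
L_p = 93.9 − 37.353 = 56.55 dB.

56.5 dB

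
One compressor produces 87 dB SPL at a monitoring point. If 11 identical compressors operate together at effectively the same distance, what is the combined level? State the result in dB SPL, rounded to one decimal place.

With 11 equal, uncorrelated contributions the intensity is 11× that of one unit, giving a rise of 10·log₁₀ 11.
L_total = 87 + 10·log₁₀(11) = 87 + 10.414 = 97.41 dB SPL.

97.4 dB SPL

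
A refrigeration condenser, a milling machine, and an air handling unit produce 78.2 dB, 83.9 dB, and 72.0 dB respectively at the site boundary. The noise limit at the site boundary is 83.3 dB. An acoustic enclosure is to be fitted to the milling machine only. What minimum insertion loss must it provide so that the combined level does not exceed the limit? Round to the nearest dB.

3 dB

The untreated sources together contribute 10^(78.2/10) + 10^(72.0/10) = 8.192e+07, i.e. 79.13 dB.
The limit corresponds to 10^(83.3/10) = 2.138e+08; subtracting the fixed part leaves 1.319e+08 for the milling machine, i.e. 81.20 dB.
So the milling machine must be reduced from 83.9 to 81.20 dB: IL = 2.70 dB.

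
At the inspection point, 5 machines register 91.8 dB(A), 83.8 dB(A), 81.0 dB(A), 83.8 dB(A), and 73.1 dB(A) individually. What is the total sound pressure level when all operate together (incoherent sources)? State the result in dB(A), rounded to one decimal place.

93.3 dB(A)

Incoherent sources combine by intensity addition: L_total = 10·log₁₀(Σ 10^(L_i/10)).
Σ 10^(L/10) = 10^(91.8/10) + 10^(83.8/10) + 10^(81.0/10) + 10^(83.8/10) + 10^(73.1/10) = 2.140e+09.
L_total = 10·log₁₀(2.140e+09) = 93.30 dB(A).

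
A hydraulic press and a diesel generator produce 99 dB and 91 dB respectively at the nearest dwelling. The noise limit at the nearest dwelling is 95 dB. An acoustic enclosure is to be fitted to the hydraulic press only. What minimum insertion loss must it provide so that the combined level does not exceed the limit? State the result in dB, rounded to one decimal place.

6.2 dB

Everything except the hydraulic press sums to 10^(91/10) = 1.259e+09 in linear terms, 91.00 dB.
To meet 95 dB overall, the treated hydraulic press may contribute at most 10^(95/10) − 1.259e+09 = 1.903e+09, i.e. 92.80 dB.
So the hydraulic press must be reduced from 99 to 92.80 dB: IL = 6.20 dB.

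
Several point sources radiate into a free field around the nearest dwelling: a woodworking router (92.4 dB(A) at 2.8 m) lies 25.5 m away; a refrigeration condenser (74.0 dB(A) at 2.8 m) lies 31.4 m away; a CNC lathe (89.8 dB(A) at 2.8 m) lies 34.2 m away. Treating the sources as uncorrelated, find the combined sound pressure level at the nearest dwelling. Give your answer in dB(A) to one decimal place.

Apply inverse-square spreading to bring every level to the receiver, then sum 10^(L/10).
woodworking router: 92.4 − 20·log₁₀(25.5/2.8) = 92.4 − 19.19 = 73.21 dB(A).
refrigeration condenser: 74.0 − 20·log₁₀(31.4/2.8) = 74.0 − 21.00 = 53.00 dB(A).
CNC lathe: 89.8 − 20·log₁₀(34.2/2.8) = 89.8 − 21.74 = 68.06 dB(A).
Σ 10^(L/10) = 2.755e+07 → L_total = 10·log₁₀(2.755e+07) = 74.40 dB(A).

74.4 dB(A)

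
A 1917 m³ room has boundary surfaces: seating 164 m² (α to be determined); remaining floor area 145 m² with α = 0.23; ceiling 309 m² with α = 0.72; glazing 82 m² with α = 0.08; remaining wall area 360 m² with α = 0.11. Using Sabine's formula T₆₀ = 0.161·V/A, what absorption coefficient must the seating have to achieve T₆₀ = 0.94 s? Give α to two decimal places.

A = 0.161·V/T₆₀ = 0.161·1917/0.94 = 328.34 m² sabins.
Absorption from the other surfaces = 145·0.23 + 309·0.72 + 82·0.08 + 360·0.11 = 301.99 m², so the seating must supply 26.35 m² over 164 m².
α = 26.35/164 = 0.161.

0.16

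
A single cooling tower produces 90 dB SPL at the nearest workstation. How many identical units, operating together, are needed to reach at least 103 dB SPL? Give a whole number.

20

N identical sources give L₁ + 10·log₁₀ N, so require 10·log₁₀ N ≥ 103 − 90 = 13.0 dB.
N ≥ 10^(13.0/10) = 19.953, so N = 20.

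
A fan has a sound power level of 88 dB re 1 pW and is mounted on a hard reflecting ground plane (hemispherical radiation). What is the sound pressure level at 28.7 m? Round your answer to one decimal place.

The power spreads over a hemisphere of area 2π·r², so L_p = L_w − 10·log₁₀(2π·r²).
2π·r² = 5175 m², 10·log₁₀ of that is 37.139 dB.
L_p = 88 − 37.139 = 50.86 dB.

50.9 dB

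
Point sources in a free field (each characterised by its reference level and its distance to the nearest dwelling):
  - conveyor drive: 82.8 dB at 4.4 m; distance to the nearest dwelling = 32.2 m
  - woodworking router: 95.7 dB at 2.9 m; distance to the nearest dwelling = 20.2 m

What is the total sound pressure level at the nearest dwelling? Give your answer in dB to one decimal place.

First find each source's level at the receiver (point-source: −20·log₁₀(r/r_ref)), then combine on an intensity basis.
conveyor drive: 82.8 − 20·log₁₀(32.2/4.4) = 82.8 − 17.29 = 65.51 dB.
woodworking router: 95.7 − 20·log₁₀(20.2/2.9) = 95.7 − 16.86 = 78.84 dB.
Σ 10^(L/10) = 8.013e+07 → L_total = 10·log₁₀(8.013e+07) = 79.04 dB.

79.0 dB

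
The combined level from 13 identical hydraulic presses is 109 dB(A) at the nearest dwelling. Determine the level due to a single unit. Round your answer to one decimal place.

97.9 dB(A)

13 equal contributions raise the level by 10·log₁₀ 13 = 11.139 dB, so each unit alone gives 109 − 11.139.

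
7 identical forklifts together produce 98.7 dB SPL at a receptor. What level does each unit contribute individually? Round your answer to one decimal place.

7 equal contributions raise the level by 10·log₁₀ 7 = 8.451 dB, so each unit alone gives 98.7 − 8.451.

90.2 dB SPL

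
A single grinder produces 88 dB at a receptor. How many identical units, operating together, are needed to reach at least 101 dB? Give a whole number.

N identical sources give L₁ + 10·log₁₀ N, so require 10·log₁₀ N ≥ 101 − 88 = 13.0 dB.
N ≥ 10^(13.0/10) = 19.953, so N = 20.

20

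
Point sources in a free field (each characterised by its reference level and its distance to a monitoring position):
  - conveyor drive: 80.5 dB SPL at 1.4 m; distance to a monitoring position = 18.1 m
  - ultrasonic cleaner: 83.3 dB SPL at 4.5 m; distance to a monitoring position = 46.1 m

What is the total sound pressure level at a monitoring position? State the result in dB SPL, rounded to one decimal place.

Propagate each source to the receiver with L = L_ref − 20·log₁₀(r/r_ref), then add intensities.
conveyor drive: 80.5 − 20·log₁₀(18.1/1.4) = 80.5 − 22.23 = 58.27 dB SPL.
ultrasonic cleaner: 83.3 − 20·log₁₀(46.1/4.5) = 83.3 − 20.21 = 63.09 dB SPL.
Σ 10^(L/10) = 2.708e+06 → L_total = 10·log₁₀(2.708e+06) = 64.33 dB SPL.

64.3 dB SPL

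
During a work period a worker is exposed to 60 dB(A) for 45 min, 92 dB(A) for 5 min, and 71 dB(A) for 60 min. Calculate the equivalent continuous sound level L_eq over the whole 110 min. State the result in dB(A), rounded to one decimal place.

The energy average is taken in the linear domain: L_eq = 10·log₁₀[(Σ tᵢ·10^(Lᵢ/10))/T], T = 110 min.
Σ tᵢ·10^(Lᵢ/10) = 45·10^(60/10) + 5·10^(92/10) + 60·10^(71/10) = 8.725e+09.
L_eq = 10·log₁₀(8.725e+09/110) = 78.99 dB(A).

79.0 dB(A)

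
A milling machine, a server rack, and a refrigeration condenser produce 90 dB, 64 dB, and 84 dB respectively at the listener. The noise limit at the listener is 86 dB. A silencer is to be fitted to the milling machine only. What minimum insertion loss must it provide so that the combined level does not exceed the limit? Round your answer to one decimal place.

8.4 dB

Everything except the milling machine sums to 10^(64/10) + 10^(84/10) = 2.537e+08 in linear terms, 84.04 dB.
The limit corresponds to 10^(86/10) = 3.981e+08; subtracting the fixed part leaves 1.444e+08 for the milling machine, i.e. 81.60 dB.
Required insertion loss = 90 − 81.60 = 8.40 dB.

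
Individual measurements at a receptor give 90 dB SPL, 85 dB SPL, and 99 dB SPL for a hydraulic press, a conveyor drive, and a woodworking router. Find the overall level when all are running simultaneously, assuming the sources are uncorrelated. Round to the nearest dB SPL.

100 dB SPL

For uncorrelated sources the intensities add, so convert each level to linear form, sum, and take 10·log₁₀ of the total.
Σ 10^(L/10) = 10^(90/10) + 10^(85/10) + 10^(99/10) = 9.260e+09.
L_total = 10·log₁₀(9.260e+09) = 99.67 dB SPL.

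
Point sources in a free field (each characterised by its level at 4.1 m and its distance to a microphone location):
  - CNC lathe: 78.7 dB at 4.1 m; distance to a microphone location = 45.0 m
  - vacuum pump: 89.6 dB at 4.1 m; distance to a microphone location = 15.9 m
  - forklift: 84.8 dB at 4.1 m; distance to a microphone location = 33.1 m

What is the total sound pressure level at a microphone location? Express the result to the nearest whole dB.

78 dB

Propagate each source to the receiver with L = L_ref − 20·log₁₀(r/r_ref), then add intensities.
CNC lathe: 78.7 − 20·log₁₀(45.0/4.1) = 78.7 − 20.81 = 57.89 dB.
vacuum pump: 89.6 − 20·log₁₀(15.9/4.1) = 89.6 − 11.77 = 77.83 dB.
forklift: 84.8 − 20·log₁₀(33.1/4.1) = 84.8 − 18.14 = 66.66 dB.
Σ 10^(L/10) = 6.589e+07 → L_total = 10·log₁₀(6.589e+07) = 78.19 dB.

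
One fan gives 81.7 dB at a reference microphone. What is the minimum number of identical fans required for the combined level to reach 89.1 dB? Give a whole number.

6

N identical sources give L₁ + 10·log₁₀ N, so require 10·log₁₀ N ≥ 89.1 − 81.7 = 7.4 dB.
N ≥ 10^(7.4/10) = 5.495, so N = 6.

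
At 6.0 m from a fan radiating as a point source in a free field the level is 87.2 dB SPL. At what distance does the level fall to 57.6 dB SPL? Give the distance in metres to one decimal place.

The 29.6 dB drop corresponds to a distance ratio of 10^(29.6/20) for a point source.
r₂ = 6.0·10^((87.2−57.6)/20) = 6.0·10^(29.6/20) = 181.20 m.

181.2 m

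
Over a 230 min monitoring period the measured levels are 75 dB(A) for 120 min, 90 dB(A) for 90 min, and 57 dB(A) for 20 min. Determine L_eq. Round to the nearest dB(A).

86 dB(A)

The energy average is taken in the linear domain: L_eq = 10·log₁₀[(Σ tᵢ·10^(Lᵢ/10))/T], T = 230 min.
Σ tᵢ·10^(Lᵢ/10) = 120·10^(75/10) + 90·10^(90/10) + 20·10^(57/10) = 9.380e+10.
L_eq = 10·log₁₀(9.380e+10/230) = 86.10 dB(A).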